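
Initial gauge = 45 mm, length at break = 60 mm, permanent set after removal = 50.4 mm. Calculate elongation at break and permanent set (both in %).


Elongation at break = (60 - 45) / 45 x 100 = 33.3%
Permanent set = (50.4 - 45) / 45 x 100 = 12.0%


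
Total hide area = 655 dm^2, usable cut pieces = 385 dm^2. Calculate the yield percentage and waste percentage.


Yield = 58.8%
Waste = 41.2%

Yield = 385 / 655 x 100 = 58.8%
Waste = 655 - 385 = 270 dm^2
Waste% = 100 - 58.8 = 41.2%


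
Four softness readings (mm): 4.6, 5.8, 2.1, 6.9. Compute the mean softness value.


4.85 mm


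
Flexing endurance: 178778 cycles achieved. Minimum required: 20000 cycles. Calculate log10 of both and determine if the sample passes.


log10(178778) = 5.25
log10(20000) = 4.30
Passes: Yes


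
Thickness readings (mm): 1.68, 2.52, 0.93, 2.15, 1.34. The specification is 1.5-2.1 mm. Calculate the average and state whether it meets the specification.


Sum = 8.62
Average = 8.62 / 5 = 1.72 mm
Specification range: 1.5 to 2.1 mm
Within spec: Yes


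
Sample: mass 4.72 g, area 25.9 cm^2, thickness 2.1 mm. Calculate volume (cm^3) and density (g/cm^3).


Volume = 5.439 cm^3
Density = 0.868 g/cm^3

Thickness in cm = 2.1 / 10 = 0.21 cm
Volume = 25.9 x 0.21 = 5.439 cm^3
Density = 4.72 / 5.439 = 0.868 g/cm^3


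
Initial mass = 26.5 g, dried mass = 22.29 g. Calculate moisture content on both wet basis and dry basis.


Moisture lost = 26.5 - 22.29 = 4.21 g
Wet basis MC = 4.21 / 26.5 x 100 = 15.9%
Dry basis MC = 4.21 / 22.29 x 100 = 18.9%


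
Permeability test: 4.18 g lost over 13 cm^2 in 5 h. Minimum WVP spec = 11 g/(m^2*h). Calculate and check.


WVP = 643.08 g/(m^2*h)
Meets specification: Yes

WVP = 4.18 / (13 x 5) x 10000 = 643.08 g/(m^2*h)
Minimum: 11 g/(m^2*h)
Meets spec: Yes


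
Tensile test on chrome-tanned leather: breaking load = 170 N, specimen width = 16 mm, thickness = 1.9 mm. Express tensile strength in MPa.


Cross-section = 16 x 1.9 = 30.4 mm^2
TS = 170 / 30.4 = 5.59 MPa
(1 N/mm^2 = 1 MPa)


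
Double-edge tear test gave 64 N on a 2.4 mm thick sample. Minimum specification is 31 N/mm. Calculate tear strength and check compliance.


Tear strength = 64 / 2.4 = 26.7 N/mm
Required minimum = 31 N/mm
Compliant: No


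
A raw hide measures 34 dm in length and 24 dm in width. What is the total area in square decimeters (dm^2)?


Area = length x width
Area = 34 x 24 = 816 dm^2


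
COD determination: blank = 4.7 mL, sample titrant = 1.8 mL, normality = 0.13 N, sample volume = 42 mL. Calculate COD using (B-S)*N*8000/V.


COD = (4.7 - 1.8) x 0.13 x 8000 / 42
COD = 2.9 x 0.13 x 8000 / 42
COD = 71.8 mg/L


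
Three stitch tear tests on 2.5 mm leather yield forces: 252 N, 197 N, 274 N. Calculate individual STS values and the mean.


STS1 = 100.8 N/mm
STS2 = 78.8 N/mm
STS3 = 109.6 N/mm
Mean = 96.4 N/mm


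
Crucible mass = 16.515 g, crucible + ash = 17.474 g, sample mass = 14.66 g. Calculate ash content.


Ash mass = 17.474 - 16.515 = 0.959 g
Ash% = 0.959 / 14.66 x 100 = 6.54%


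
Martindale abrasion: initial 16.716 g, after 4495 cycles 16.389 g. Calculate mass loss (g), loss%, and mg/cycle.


Loss = 16.716 - 16.389 = 0.327 g
Loss% = 0.327 / 16.716 x 100 = 1.96%
Rate = 0.327 / 4495 x 1000 = 0.073 mg/cycle


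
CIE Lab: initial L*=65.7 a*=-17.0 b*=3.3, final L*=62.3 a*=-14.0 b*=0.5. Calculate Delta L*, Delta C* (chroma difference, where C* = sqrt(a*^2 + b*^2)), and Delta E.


Delta L* = 62.3 - 65.7 = -3.4
C1* = sqrt((-17.0)^2 + (3.3)^2) = 17.317
C2* = sqrt((-14.0)^2 + (0.5)^2) = 14.009
Delta C* = 14.009 - 17.317 = -3.31
Delta E = sqrt((-3.4)^2 + (3.0)^2 + (-2.8)^2) = 5.33


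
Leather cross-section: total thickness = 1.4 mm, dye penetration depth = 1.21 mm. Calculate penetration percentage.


86.4%

Penetration% = 1.21 / 1.4 x 100
Penetration = 86.4%


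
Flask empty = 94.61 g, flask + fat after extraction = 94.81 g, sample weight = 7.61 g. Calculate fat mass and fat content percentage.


Fat mass = 0.20 g
Fat content = 2.6%

Fat mass = 94.81 - 94.61 = 0.20 g
Fat% = 0.20 / 7.61 x 100 = 2.6%


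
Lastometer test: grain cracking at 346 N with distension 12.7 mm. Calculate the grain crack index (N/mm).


27.2 N/mm


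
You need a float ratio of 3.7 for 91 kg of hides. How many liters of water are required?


Water = hide weight x target ratio
Water = 91 x 3.7 = 336.7 L


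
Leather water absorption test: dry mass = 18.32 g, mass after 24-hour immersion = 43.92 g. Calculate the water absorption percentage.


139.7%


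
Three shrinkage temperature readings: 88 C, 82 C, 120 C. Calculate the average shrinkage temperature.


Average = (88 + 82 + 120) / 3
Average = 290 / 3 = 96.7 C


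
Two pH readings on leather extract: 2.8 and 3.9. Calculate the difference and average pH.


Difference = 1.1
Average pH = 3.35

Difference = |2.8 - 3.9| = 1.1
Average = (2.8 + 3.9) / 2 = 3.35


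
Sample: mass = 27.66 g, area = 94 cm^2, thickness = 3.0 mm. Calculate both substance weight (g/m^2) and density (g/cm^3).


Substance weight = 2942.6 g/m^2
Density = 0.981 g/cm^3


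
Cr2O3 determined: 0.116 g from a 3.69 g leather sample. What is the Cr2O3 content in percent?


Cr2O3% = 0.116 / 3.69 x 100
Cr2O3% = 3.14%


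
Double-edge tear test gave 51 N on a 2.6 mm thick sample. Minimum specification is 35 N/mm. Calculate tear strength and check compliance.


Tear strength = 51 / 2.6 = 19.6 N/mm
Required minimum = 35 N/mm
Compliant: No


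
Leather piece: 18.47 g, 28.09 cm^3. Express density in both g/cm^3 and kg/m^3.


Density = 18.47 / 28.09 = 0.658 g/cm^3
Convert: 0.658 x 1000 = 658 kg/m^3


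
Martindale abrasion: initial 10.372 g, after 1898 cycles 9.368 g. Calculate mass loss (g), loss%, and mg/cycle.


Loss = 10.372 - 9.368 = 1.004 g
Loss% = 1.004 / 10.372 x 100 = 9.68%
Rate = 1.004 / 1898 x 1000 = 0.529 mg/cycle


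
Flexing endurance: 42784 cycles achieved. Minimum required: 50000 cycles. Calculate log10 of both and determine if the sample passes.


Achieved: log10 = 4.63
Required: log10 = 4.70
Passes: No


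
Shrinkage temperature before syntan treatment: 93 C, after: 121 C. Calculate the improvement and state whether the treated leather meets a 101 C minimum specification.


Improvement = 28 C
Meets 101 C spec: Yes


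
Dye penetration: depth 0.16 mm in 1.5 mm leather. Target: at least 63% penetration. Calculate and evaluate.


Penetration = 10.7%
Meets target: No


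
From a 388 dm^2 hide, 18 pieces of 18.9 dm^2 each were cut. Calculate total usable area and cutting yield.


Usable area = 340.2 dm^2
Yield = 87.7%

Total usable = 18 x 18.9 = 340.2 dm^2
Yield = 340.2 / 388 x 100 = 87.7%


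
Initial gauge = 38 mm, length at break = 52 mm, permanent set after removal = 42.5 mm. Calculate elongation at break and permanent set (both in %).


Elongation at break = (52 - 38) / 38 x 100 = 36.8%
Permanent set = (42.5 - 38) / 38 x 100 = 11.8%


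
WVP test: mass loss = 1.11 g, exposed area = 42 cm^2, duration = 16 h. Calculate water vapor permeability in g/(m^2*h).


16.52 g/(m^2*h)


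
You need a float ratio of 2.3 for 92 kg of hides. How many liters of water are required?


211.6 L

Water = hide weight x target ratio
Water = 92 x 2.3 = 211.6 L


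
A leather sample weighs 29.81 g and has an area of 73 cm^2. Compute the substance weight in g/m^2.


4083.6 g/m^2


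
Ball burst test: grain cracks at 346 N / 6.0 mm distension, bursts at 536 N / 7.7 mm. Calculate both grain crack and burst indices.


Crack index = 57.7 N/mm
Burst index = 69.6 N/mm

Crack index = 346 / 6.0 = 57.7 N/mm
Burst index = 536 / 7.7 = 69.6 N/mm


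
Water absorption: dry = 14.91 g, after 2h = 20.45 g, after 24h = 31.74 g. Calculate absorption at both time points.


WA (2h) = (20.45 - 14.91) / 14.91 x 100 = 37.2%
WA (24h) = (31.74 - 14.91) / 14.91 x 100 = 112.9%


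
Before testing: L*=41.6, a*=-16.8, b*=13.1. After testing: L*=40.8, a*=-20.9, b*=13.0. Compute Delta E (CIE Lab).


Delta E = 4.18


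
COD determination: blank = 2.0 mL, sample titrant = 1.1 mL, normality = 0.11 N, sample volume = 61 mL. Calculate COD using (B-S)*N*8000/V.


COD = (2.0 - 1.1) x 0.11 x 8000 / 61
COD = 0.9 x 0.11 x 8000 / 61
COD = 13.0 mg/L


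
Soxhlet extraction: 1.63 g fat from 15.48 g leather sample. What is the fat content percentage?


10.5%

Fat content = 1.63 / 15.48 x 100
Fat = 10.5%


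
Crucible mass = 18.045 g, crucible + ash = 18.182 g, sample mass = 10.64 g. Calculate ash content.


Ash mass = 0.137 g
Ash content = 1.29%

Ash mass = 18.182 - 18.045 = 0.137 g
Ash% = 0.137 / 10.64 x 100 = 1.29%


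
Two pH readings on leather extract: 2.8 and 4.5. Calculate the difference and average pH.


Difference = |2.8 - 4.5| = 1.7
Average = (2.8 + 4.5) / 2 = 3.65


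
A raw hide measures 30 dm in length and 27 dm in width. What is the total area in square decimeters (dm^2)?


810 dm^2


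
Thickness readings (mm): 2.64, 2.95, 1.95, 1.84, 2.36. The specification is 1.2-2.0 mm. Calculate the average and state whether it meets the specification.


Sum = 11.74
Average = 11.74 / 5 = 2.35 mm
Specification range: 1.2 to 2.0 mm
Within spec: No


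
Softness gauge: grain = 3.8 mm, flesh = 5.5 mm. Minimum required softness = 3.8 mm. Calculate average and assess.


Average = (3.8 + 5.5) / 2 = 4.65 mm
Minimum = 3.8 mm
Meets requirement: Yes


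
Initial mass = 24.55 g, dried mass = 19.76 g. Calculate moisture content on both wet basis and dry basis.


Wet basis = 19.5%
Dry basis = 24.2%


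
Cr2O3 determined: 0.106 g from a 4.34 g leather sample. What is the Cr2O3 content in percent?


Cr2O3% = 0.106 / 4.34 x 100
Cr2O3% = 2.44%


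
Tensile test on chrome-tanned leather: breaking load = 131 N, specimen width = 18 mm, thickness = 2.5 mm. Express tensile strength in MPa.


2.91 MPa

Cross-section = 18 x 2.5 = 45.0 mm^2
TS = 131 / 45.0 = 2.91 MPa
(1 N/mm^2 = 1 MPa)


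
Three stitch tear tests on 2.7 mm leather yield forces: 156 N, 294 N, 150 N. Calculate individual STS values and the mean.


STS1 = 57.8 N/mm
STS2 = 108.9 N/mm
STS3 = 55.6 N/mm
Mean = 74.1 N/mm

STS1 = 156 / 2.7 = 57.8 N/mm
STS2 = 294 / 2.7 = 108.9 N/mm
STS3 = 150 / 2.7 = 55.6 N/mm
Mean = (57.8 + 108.9 + 55.6) / 3 = 74.1 N/mm


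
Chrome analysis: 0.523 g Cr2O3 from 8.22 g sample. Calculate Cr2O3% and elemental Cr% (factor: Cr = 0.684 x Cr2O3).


Cr2O3% = 0.523 / 8.22 x 100 = 6.36%
Cr% = 6.36 x 0.684 = 4.35%


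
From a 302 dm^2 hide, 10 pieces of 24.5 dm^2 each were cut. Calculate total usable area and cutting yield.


Total usable = 10 x 24.5 = 245.0 dm^2
Yield = 245.0 / 302 x 100 = 81.1%


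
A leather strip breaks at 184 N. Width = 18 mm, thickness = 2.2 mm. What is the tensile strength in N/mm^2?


4.65 N/mm^2

Cross-sectional area = 18 x 2.2 = 39.6 mm^2
Tensile strength = 184 / 39.6 = 4.65 N/mm^2


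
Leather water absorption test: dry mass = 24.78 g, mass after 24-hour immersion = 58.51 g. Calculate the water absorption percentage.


Water absorbed = 58.51 - 24.78 = 33.73 g
WA% = 33.73 / 24.78 x 100 = 136.1%


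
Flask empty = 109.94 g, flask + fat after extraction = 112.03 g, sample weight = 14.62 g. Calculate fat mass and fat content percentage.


Fat mass = 2.09 g
Fat content = 14.3%

Fat mass = 112.03 - 109.94 = 2.09 g
Fat% = 2.09 / 14.62 x 100 = 14.3%


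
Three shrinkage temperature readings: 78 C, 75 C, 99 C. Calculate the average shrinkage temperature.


84.0 C

Average = (78 + 75 + 99) / 3
Average = 252 / 3 = 84.0 C


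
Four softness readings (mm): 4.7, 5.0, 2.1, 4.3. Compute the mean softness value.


Sum = 4.7 + 5.0 + 2.1 + 4.3
Mean = 16.1 / 4 = 4.03 mm


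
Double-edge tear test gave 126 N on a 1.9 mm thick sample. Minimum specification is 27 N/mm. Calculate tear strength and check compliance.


Tear strength = 66.3 N/mm
Compliant: Yes

Tear strength = 126 / 1.9 = 66.3 N/mm
Required minimum = 27 N/mm
Compliant: Yes


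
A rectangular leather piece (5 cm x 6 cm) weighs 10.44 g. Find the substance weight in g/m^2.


Area = 5 x 6 = 30 cm^2
SW = 10.44 / 30 x 10000 = 3480.0 g/m^2


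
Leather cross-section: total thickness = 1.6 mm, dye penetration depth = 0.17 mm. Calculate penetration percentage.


Penetration% = 0.17 / 1.6 x 100
Penetration = 10.6%


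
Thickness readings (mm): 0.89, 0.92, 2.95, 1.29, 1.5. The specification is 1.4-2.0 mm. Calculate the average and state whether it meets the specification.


Sum = 7.55
Average = 7.55 / 5 = 1.51 mm
Specification range: 1.4 to 2.0 mm
Within spec: Yes


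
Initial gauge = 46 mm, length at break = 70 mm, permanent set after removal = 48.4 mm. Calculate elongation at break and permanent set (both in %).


Elongation at break = 52.2%
Permanent set = 5.2%

Elongation at break = (70 - 46) / 46 x 100 = 52.2%
Permanent set = (48.4 - 46) / 46 x 100 = 5.2%


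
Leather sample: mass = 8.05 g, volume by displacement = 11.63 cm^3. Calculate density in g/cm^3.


0.692 g/cm^3

Density = mass / volume
Density = 8.05 / 11.63 = 0.692 g/cm^3


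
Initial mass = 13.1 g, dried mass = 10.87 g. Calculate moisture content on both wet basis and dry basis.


Wet basis = 17.0%
Dry basis = 20.5%


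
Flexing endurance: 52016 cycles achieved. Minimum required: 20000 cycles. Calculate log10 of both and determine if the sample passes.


log10(52016) = 4.72
log10(20000) = 4.30
Passes: Yes


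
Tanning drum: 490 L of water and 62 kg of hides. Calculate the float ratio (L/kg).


Float ratio = water / hide weight
Ratio = 490 / 62 = 7.9


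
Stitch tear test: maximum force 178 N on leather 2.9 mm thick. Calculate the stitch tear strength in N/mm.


Stitch tear strength = force / thickness
STS = 178 / 2.9 = 61.4 N/mm


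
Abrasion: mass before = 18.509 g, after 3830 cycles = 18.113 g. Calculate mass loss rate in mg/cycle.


Mass loss = 18.509 - 18.113 = 0.396 g
Rate = 0.396 / 3830 x 1000 = 0.103 mg/cycle


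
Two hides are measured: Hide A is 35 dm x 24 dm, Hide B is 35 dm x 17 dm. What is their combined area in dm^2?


Hide A area = 35 x 24 = 840 dm^2
Hide B area = 35 x 17 = 595 dm^2
Total = 840 + 595 = 1435 dm^2


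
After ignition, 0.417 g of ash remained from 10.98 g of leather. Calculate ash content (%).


Ash% = 0.417 / 10.98 x 100
Ash% = 3.80%


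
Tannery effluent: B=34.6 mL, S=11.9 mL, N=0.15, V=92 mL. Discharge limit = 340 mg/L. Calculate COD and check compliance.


COD = (34.6 - 11.9) x 0.15 x 8000 / 92 = 296.1 mg/L
Limit: 340 mg/L
Compliant: Yes


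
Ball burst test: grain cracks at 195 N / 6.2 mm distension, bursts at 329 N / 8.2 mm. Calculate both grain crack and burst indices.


Crack index = 195 / 6.2 = 31.5 N/mm
Burst index = 329 / 8.2 = 40.1 N/mm


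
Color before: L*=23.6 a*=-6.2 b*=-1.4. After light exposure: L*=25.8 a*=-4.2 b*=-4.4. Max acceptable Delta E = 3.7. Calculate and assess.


dL = 2.2, da = 2.0, db = -3.0
dE = sqrt((2.2)^2 + (2.0)^2 + (-3.0)^2) = 4.22
Max = 3.7
Passes: No


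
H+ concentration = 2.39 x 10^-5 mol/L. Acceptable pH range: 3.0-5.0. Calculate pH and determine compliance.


pH = -log10(2.39 x 10^-5) = 4.62
Range: 3.0 to 5.0
Compliant: Yes


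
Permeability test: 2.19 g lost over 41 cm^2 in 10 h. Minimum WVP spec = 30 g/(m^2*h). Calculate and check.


WVP = 53.41 g/(m^2*h)
Meets specification: Yes

WVP = 2.19 / (41 x 10) x 10000 = 53.41 g/(m^2*h)
Minimum: 30 g/(m^2*h)
Meets spec: Yes


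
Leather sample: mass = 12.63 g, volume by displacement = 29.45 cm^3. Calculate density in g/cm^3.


0.429 g/cm^3

Density = mass / volume
Density = 12.63 / 29.45 = 0.429 g/cm^3


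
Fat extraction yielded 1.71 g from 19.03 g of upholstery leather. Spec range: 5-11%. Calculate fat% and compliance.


Fat content = 9.0%
Compliant: Yes


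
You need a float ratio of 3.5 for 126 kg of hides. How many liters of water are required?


Water = hide weight x target ratio
Water = 126 x 3.5 = 441.0 L


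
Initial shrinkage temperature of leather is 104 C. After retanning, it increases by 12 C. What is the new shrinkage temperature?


116 C


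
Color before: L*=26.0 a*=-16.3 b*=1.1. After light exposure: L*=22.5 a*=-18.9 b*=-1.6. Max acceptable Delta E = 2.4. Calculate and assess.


Delta E = 5.13
Passes: No


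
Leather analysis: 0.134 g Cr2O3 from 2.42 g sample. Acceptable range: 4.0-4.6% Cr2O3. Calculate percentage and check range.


Cr2O3 = 5.54%
Within range: No

Cr2O3% = 0.134 / 2.42 x 100 = 5.54%
Acceptable range: 4.0 to 4.6%
Within range: No


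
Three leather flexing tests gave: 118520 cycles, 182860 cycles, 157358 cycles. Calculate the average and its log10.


Average = 152913 cycles
log10 = 5.18


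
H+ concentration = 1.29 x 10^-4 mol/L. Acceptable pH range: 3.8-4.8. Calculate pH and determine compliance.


pH = 3.89
Compliant: Yes

pH = -log10(1.29 x 10^-4) = 3.89
Range: 3.8 to 4.8
Compliant: Yes


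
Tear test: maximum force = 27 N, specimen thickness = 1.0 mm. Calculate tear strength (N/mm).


27.0 N/mm

Tear strength = force / thickness
Tear = 27 / 1.0 = 27.0 N/mm


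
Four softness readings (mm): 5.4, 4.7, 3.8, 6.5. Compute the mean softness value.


5.10 mm

Sum = 5.4 + 4.7 + 3.8 + 6.5
Mean = 20.4 / 4 = 5.10 mm


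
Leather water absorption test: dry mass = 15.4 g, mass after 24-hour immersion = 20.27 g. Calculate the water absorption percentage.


31.6%


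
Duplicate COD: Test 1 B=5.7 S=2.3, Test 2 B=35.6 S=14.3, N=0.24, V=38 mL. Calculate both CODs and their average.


COD1 = (5.7 - 2.3) x 0.24 x 8000 / 38 = 171.8 mg/L
COD2 = (35.6 - 14.3) x 0.24 x 8000 / 38 = 1076.2 mg/L
Average = (171.8 + 1076.2) / 2 = 624.0 mg/L


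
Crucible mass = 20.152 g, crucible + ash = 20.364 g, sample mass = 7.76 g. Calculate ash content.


Ash mass = 20.364 - 20.152 = 0.212 g
Ash% = 0.212 / 7.76 x 100 = 2.73%


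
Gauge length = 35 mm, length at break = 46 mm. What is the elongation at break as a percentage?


31.4%

Extension = 46 - 35 = 11 mm
Elongation = 11 / 35 x 100 = 31.4%


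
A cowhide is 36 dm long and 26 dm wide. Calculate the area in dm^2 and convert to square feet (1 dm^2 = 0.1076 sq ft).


Area = 36 x 26 = 936 dm^2
Conversion: 936 x 0.1076 = 100.71 sq ft


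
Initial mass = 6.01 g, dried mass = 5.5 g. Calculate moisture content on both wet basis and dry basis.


Wet basis = 8.5%
Dry basis = 9.3%


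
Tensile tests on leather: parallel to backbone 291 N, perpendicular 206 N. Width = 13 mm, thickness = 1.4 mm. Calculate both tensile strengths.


Parallel = 15.99 N/mm^2
Perpendicular = 11.32 N/mm^2


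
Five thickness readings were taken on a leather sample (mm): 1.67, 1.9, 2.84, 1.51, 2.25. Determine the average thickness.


2.03 mm


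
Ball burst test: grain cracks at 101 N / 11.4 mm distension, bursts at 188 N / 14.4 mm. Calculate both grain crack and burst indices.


Crack index = 101 / 11.4 = 8.9 N/mm
Burst index = 188 / 14.4 = 13.1 N/mm


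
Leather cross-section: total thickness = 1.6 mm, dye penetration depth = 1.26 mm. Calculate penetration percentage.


78.8%

Penetration% = 1.26 / 1.6 x 100
Penetration = 78.8%


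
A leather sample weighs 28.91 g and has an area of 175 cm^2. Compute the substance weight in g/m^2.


Substance weight = mass / area x 10000
SW = 28.91 / 175 x 10000
SW = 1652.0 g/m^2


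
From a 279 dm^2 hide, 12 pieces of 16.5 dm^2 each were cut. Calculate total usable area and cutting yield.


Usable area = 198.0 dm^2
Yield = 71.0%


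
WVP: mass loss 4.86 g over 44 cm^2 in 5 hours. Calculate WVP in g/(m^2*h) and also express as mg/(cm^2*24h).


WVP = 4.86 / (44 x 5) x 10000 = 220.91 g/(m^2*h)
Mass loss in mg = 4.86 x 1000 = 4860 mg
Per cm^2 per 24h in mg: 4860 x 24 / (44 x 5) = 116640 / 220 = 530.18 mg/(cm^2*24h)


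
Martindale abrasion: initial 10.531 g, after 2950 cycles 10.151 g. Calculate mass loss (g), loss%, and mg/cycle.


Mass loss = 0.380 g
Loss = 3.61%
Rate = 0.129 mg/cycle


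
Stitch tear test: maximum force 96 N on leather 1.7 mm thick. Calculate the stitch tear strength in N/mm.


56.5 N/mm


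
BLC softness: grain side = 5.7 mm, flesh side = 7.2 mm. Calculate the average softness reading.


6.45 mm

Average = (5.7 + 7.2) / 2
Average = 6.45 mm


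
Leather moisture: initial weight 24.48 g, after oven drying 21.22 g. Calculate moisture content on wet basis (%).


13.3%

Moisture = 24.48 - 21.22 = 3.26 g
MC = 3.26 / 24.48 x 100 = 13.3%


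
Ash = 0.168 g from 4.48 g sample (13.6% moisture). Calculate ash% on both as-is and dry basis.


As-is ash = 3.75%
Dry-basis ash = 4.34%

As-is ash% = 0.168 / 4.48 x 100 = 3.75%
Dry mass = 4.48 x (100 - 13.6) / 100 = 3.87072 g
Dry-basis ash% = 0.168 / 3.87072 x 100 = 4.34%


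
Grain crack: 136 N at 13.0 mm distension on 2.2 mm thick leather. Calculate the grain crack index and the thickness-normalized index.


Crack index = 136 / 13.0 = 10.5 N/mm
Normalized = 10.5 / 2.2 = 4.8 N/mm per mm


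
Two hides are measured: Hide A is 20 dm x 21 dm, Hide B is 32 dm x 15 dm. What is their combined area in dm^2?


900 dm^2

Hide A area = 20 x 21 = 420 dm^2
Hide B area = 32 x 15 = 480 dm^2
Total = 420 + 480 = 900 dm^2


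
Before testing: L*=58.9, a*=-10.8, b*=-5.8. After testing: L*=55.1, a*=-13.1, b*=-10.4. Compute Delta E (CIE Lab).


dL = 55.1 - 58.9 = -3.8
da = -13.1 - (-10.8) = -2.3
db = -10.4 - (-5.8) = -4.6
dE = sqrt((-3.8)^2 + (-2.3)^2 + (-4.6)^2) = 6.39


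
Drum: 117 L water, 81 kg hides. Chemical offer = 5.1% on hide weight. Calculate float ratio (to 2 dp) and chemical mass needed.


Float ratio = 1.44
Chemical needed = 4.131 kg

Float ratio = 117 / 81 = 1.44
Chemical = 81 x 5.1 / 100 = 4.131 kg


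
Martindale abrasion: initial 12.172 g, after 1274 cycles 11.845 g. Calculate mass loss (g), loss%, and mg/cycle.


Mass loss = 0.327 g
Loss = 2.69%
Rate = 0.257 mg/cycle

Loss = 12.172 - 11.845 = 0.327 g
Loss% = 0.327 / 12.172 x 100 = 2.69%
Rate = 0.327 / 1274 x 1000 = 0.257 mg/cycle


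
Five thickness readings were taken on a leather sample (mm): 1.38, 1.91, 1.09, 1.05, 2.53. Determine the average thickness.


1.59 mm

Sum = 1.38 + 1.91 + 1.09 + 1.05 + 2.53 = 7.96
Average = 7.96 / 5 = 1.59 mm


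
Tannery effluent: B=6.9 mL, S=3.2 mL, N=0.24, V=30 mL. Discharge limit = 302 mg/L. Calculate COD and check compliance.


COD = (6.9 - 3.2) x 0.24 x 8000 / 30 = 236.8 mg/L
Limit: 302 mg/L
Compliant: Yes


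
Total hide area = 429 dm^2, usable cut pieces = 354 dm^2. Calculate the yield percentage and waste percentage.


Yield = 82.5%
Waste = 17.5%

Yield = 354 / 429 x 100 = 82.5%
Waste = 429 - 354 = 75 dm^2
Waste% = 100 - 82.5 = 17.5%


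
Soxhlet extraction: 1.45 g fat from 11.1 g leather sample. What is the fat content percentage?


Fat content = 1.45 / 11.1 x 100
Fat = 13.1%


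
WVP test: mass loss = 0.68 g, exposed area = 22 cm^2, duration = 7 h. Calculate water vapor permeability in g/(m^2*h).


44.16 g/(m^2*h)

WVP = mass_loss / (area x time) x 10000
WVP = 0.68 / (22 x 7) x 10000
WVP = 0.68 / 154 x 10000 = 44.16 g/(m^2*h)


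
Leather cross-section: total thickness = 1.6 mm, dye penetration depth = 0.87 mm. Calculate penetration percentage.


54.4%


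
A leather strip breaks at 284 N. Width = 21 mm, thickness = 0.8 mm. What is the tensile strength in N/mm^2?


16.90 N/mm^2

Cross-sectional area = 21 x 0.8 = 16.8 mm^2
Tensile strength = 284 / 16.8 = 16.90 N/mm^2


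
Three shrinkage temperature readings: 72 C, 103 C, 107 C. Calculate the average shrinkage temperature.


94.0 C


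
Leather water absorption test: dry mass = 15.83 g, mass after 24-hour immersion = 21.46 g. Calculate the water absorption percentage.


35.6%

Water absorbed = 21.46 - 15.83 = 5.63 g
WA% = 5.63 / 15.83 x 100 = 35.6%


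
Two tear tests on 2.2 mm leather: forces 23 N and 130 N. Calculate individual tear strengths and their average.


Tear 1 = 23 / 2.2 = 10.5 N/mm
Tear 2 = 130 / 2.2 = 59.1 N/mm
Average = (10.5 + 59.1) / 2 = 34.8 N/mm


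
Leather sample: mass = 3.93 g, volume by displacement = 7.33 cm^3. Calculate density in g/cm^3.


Density = mass / volume
Density = 3.93 / 7.33 = 0.536 g/cm^3


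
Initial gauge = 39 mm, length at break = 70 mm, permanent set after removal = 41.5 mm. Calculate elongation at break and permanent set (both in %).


Elongation at break = 79.5%
Permanent set = 6.4%


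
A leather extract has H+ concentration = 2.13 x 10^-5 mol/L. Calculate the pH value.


pH = -log10[H+]
pH = -log10(2.13 x 10^-5) = 4.67


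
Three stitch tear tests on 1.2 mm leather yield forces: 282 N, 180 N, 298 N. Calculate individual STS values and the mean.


STS1 = 282 / 1.2 = 235.0 N/mm
STS2 = 180 / 1.2 = 150.0 N/mm
STS3 = 298 / 1.2 = 248.3 N/mm
Mean = (235.0 + 150.0 + 248.3) / 3 = 211.1 N/mm


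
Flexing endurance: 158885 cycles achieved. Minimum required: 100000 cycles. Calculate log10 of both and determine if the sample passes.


Achieved: log10 = 5.20
Required: log10 = 5.00
Passes: Yes

log10(158885) = 5.20
log10(100000) = 5.00
Passes: Yes


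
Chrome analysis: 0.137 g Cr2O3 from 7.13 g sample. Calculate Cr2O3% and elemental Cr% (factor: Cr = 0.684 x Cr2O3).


Cr2O3% = 0.137 / 7.13 x 100 = 1.92%
Cr% = 1.92 x 0.684 = 1.31%


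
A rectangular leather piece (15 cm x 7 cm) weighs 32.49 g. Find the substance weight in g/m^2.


3094.3 g/m^2

Area = 15 x 7 = 105 cm^2
SW = 32.49 / 105 x 10000 = 3094.3 g/m^2


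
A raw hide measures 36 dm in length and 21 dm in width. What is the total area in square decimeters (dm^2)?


756 dm^2


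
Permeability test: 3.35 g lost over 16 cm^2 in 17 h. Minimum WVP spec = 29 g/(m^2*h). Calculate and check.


WVP = 3.35 / (16 x 17) x 10000 = 123.16 g/(m^2*h)
Minimum: 29 g/(m^2*h)
Meets spec: Yes


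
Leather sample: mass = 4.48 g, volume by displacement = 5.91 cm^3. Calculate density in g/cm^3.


0.758 g/cm^3

Density = mass / volume
Density = 4.48 / 5.91 = 0.758 g/cm^3


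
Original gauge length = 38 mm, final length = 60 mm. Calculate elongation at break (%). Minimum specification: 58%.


Elongation = 57.9%
Meets spec: No

Extension = 60 - 38 = 22 mm
Elongation = 22 / 38 x 100 = 57.9%
Minimum required: 58%
Meets specification: No


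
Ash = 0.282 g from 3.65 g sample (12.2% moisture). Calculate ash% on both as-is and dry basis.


As-is ash% = 0.282 / 3.65 x 100 = 7.73%
Dry mass = 3.65 x (100 - 12.2) / 100 = 3.2047 g
Dry-basis ash% = 0.282 / 3.2047 x 100 = 8.80%


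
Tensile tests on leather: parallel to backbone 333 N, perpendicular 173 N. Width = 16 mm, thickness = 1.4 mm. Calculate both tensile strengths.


Area = 16 x 1.4 = 22.4 mm^2
TS (parallel) = 333 / 22.4 = 14.87 N/mm^2
TS (perpendicular) = 173 / 22.4 = 7.72 N/mm^2


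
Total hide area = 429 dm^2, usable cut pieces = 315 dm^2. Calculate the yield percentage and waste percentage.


Yield = 315 / 429 x 100 = 73.4%
Waste = 429 - 315 = 114 dm^2
Waste% = 100 - 73.4 = 26.6%


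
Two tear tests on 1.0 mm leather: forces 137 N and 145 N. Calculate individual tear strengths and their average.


Tear 1 = 137 / 1.0 = 137.0 N/mm
Tear 2 = 145 / 1.0 = 145.0 N/mm
Average = (137.0 + 145.0) / 2 = 141.0 N/mm


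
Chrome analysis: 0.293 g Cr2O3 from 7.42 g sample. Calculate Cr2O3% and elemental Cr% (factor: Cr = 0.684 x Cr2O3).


Cr2O3 = 3.95%
Cr = 2.70%

Cr2O3% = 0.293 / 7.42 x 100 = 3.95%
Cr% = 3.95 x 0.684 = 2.70%


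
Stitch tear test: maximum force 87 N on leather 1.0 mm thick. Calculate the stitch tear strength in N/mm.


87.0 N/mm


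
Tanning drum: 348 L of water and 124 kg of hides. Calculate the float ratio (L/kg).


2.8

Float ratio = water / hide weight
Ratio = 348 / 124 = 2.8


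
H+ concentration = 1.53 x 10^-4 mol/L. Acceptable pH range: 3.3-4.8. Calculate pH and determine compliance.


pH = 3.82
Compliant: Yes


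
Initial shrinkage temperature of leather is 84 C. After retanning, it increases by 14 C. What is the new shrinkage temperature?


98 C


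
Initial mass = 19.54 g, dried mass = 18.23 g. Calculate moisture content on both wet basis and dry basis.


Moisture lost = 19.54 - 18.23 = 1.31 g
Wet basis MC = 1.31 / 19.54 x 100 = 6.7%
Dry basis MC = 1.31 / 18.23 x 100 = 7.2%


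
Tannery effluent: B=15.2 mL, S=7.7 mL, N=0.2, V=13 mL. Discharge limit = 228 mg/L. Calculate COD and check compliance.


COD = 923.1 mg/L
Compliant: No

COD = (15.2 - 7.7) x 0.2 x 8000 / 13 = 923.1 mg/L
Limit: 228 mg/L
Compliant: No


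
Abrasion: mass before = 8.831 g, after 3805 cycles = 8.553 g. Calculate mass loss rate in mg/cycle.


Mass loss = 8.831 - 8.553 = 0.278 g
Rate = 0.278 / 3805 x 1000 = 0.073 mg/cycle


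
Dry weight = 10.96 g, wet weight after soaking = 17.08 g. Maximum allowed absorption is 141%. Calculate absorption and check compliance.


WA = (17.08 - 10.96) / 10.96 x 100 = 55.8%
Maximum allowed: 141%
Compliant: Yes


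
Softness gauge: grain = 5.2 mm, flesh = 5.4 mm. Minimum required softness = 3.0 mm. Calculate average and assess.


Average softness = 5.30 mm
Meets requirement: Yes

Average = (5.2 + 5.4) / 2 = 5.30 mm
Minimum = 3.0 mm
Meets requirement: Yes


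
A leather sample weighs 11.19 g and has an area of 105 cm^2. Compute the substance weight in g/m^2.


1065.7 g/m^2


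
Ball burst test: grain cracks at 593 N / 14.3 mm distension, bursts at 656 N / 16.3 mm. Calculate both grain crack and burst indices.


Crack index = 41.5 N/mm
Burst index = 40.2 N/mm

Crack index = 593 / 14.3 = 41.5 N/mm
Burst index = 656 / 16.3 = 40.2 N/mm


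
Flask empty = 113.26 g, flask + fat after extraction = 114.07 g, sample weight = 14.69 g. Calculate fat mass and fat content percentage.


Fat mass = 114.07 - 113.26 = 0.81 g
Fat% = 0.81 / 14.69 x 100 = 5.5%


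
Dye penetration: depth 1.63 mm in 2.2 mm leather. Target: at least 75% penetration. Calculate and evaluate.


Penetration = 74.1%
Meets target: No


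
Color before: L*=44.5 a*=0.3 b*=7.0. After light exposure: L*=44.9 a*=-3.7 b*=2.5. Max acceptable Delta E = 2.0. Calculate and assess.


dL = 0.4, da = -4.0, db = -4.5
dE = sqrt((0.4)^2 + (-4.0)^2 + (-4.5)^2) = 6.03
Max = 2.0
Passes: No


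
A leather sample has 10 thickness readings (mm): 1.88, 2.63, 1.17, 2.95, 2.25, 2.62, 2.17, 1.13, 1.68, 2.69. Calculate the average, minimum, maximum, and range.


Sum = 21.17
Average = 21.17 / 10 = 2.12 mm
Minimum = 1.13 mm
Maximum = 2.95 mm
Range = 2.95 - 1.13 = 1.82 mm


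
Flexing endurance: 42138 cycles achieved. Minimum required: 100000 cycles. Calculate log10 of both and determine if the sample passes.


log10(42138) = 4.62
log10(100000) = 5.00
Passes: No


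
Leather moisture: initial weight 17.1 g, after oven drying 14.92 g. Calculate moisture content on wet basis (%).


Moisture = 17.1 - 14.92 = 2.18 g
MC = 2.18 / 17.1 x 100 = 12.7%


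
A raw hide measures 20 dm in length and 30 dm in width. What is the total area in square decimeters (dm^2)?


600 dm^2


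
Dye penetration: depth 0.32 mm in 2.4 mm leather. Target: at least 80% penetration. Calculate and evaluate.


Penetration = 0.32 / 2.4 x 100 = 13.3%
Target: 80%
Meets target: No


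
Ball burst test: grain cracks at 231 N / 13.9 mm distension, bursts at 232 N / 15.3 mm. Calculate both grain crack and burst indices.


Crack index = 16.6 N/mm
Burst index = 15.2 N/mm


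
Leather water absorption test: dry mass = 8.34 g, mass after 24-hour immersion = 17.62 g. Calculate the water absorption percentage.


Water absorbed = 17.62 - 8.34 = 9.28 g
WA% = 9.28 / 8.34 x 100 = 111.3%


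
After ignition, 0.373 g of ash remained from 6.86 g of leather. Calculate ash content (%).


5.44%

Ash% = 0.373 / 6.86 x 100
Ash% = 5.44%


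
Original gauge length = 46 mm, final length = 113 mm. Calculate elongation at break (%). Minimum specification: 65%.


Extension = 113 - 46 = 67 mm
Elongation = 67 / 46 x 100 = 145.7%
Minimum required: 65%
Meets specification: Yes


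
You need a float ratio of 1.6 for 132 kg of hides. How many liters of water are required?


Water = hide weight x target ratio
Water = 132 x 1.6 = 211.2 L


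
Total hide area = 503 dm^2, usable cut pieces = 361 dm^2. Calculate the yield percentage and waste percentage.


Yield = 361 / 503 x 100 = 71.8%
Waste = 503 - 361 = 142 dm^2
Waste% = 100 - 71.8 = 28.2%


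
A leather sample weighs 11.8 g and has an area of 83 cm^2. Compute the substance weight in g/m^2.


1421.7 g/m^2

Substance weight = mass / area x 10000
SW = 11.8 / 83 x 10000
SW = 1421.7 g/m^2


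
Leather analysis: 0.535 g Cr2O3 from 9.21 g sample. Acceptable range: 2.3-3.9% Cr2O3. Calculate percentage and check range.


Cr2O3% = 0.535 / 9.21 x 100 = 5.81%
Acceptable range: 2.3 to 3.9%
Within range: No


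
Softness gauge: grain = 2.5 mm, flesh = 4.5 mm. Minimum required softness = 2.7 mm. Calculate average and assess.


Average = (2.5 + 4.5) / 2 = 3.50 mm
Minimum = 2.7 mm
Meets requirement: Yes


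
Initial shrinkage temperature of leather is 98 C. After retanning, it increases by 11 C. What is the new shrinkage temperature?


109 C

New Ts = 98 + 11 = 109 C


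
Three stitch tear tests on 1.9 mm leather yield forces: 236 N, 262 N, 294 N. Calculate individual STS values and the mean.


STS1 = 236 / 1.9 = 124.2 N/mm
STS2 = 262 / 1.9 = 137.9 N/mm
STS3 = 294 / 1.9 = 154.7 N/mm
Mean = (124.2 + 137.9 + 154.7) / 3 = 138.9 N/mm


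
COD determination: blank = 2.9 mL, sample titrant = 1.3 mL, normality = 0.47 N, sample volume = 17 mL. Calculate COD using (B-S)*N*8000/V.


353.9 mg/L

COD = (2.9 - 1.3) x 0.47 x 8000 / 17
COD = 1.6 x 0.47 x 8000 / 17
COD = 353.9 mg/L


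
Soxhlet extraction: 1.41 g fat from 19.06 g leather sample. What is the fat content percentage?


7.4%


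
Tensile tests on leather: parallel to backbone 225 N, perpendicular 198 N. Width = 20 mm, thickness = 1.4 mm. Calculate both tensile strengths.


Parallel = 8.04 N/mm^2
Perpendicular = 7.07 N/mm^2


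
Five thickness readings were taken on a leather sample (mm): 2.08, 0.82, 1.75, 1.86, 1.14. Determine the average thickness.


Sum = 2.08 + 0.82 + 1.75 + 1.86 + 1.14 = 7.65
Average = 7.65 / 5 = 1.53 mm


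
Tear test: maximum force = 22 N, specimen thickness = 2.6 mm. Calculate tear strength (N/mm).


Tear strength = force / thickness
Tear = 22 / 2.6 = 8.5 N/mm


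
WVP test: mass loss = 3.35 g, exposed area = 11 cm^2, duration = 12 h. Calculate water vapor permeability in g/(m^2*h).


WVP = mass_loss / (area x time) x 10000
WVP = 3.35 / (11 x 12) x 10000
WVP = 3.35 / 132 x 10000 = 253.79 g/(m^2*h)


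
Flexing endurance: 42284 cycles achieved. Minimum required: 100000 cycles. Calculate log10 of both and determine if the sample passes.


log10(42284) = 4.63
log10(100000) = 5.00
Passes: No


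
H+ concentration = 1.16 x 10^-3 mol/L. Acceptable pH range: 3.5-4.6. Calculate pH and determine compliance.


pH = -log10(1.16 x 10^-3) = 2.94
Range: 3.5 to 4.6
Compliant: No


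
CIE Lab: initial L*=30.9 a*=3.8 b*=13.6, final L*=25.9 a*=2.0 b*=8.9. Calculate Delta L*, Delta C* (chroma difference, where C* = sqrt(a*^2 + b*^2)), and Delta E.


Delta L* = 25.9 - 30.9 = -5.0
C1* = sqrt((3.8)^2 + (13.6)^2) = 14.121
C2* = sqrt((2.0)^2 + (8.9)^2) = 9.122
Delta C* = 9.122 - 14.121 = -5.00
Delta E = sqrt((-5.0)^2 + (-1.8)^2 + (-4.7)^2) = 7.09


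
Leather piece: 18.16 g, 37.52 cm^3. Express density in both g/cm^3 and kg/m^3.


Density = 18.16 / 37.52 = 0.484 g/cm^3
Convert: 0.484 x 1000 = 484 kg/m^3


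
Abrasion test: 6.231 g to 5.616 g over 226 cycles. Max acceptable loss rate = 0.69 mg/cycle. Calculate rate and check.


Rate = 2.721 mg/cycle
Passes: No

Loss = 6.231 - 5.616 = 0.615 g
Rate = 0.615 g / 226 cycles x 1000 = 2.721 mg/cycle
Max = 0.69 mg/cycle
Passes: No


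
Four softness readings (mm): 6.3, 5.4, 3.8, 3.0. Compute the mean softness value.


4.63 mm


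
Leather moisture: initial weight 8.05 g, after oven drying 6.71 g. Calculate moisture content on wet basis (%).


16.6%


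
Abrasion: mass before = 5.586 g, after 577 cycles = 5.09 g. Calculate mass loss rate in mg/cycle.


0.860 mg/cycle


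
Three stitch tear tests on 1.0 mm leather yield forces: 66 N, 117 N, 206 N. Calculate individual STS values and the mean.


STS1 = 66.0 N/mm
STS2 = 117.0 N/mm
STS3 = 206.0 N/mm
Mean = 129.7 N/mm

STS1 = 66 / 1.0 = 66.0 N/mm
STS2 = 117 / 1.0 = 117.0 N/mm
STS3 = 206 / 1.0 = 206.0 N/mm
Mean = (66.0 + 117.0 + 206.0) / 3 = 129.7 N/mm


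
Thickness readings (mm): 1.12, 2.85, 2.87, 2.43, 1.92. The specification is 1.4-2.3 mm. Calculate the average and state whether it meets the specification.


Average = 2.24 mm
Within specification: Yes

Sum = 11.19
Average = 11.19 / 5 = 2.24 mm
Specification range: 1.4 to 2.3 mm
Within spec: Yes


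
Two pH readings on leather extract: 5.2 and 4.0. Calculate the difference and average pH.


Difference = 1.2
Average pH = 4.60


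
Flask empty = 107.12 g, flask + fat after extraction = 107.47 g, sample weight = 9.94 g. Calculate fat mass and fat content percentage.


Fat mass = 107.47 - 107.12 = 0.35 g
Fat% = 0.35 / 9.94 x 100 = 3.5%


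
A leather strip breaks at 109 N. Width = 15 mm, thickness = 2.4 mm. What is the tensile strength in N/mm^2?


Cross-sectional area = 15 x 2.4 = 36.0 mm^2
Tensile strength = 109 / 36.0 = 3.03 N/mm^2


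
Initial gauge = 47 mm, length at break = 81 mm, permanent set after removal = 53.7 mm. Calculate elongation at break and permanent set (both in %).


Elongation at break = (81 - 47) / 47 x 100 = 72.3%
Permanent set = (53.7 - 47) / 47 x 100 = 14.3%


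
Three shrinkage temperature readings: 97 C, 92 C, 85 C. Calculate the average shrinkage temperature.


Average = (97 + 92 + 85) / 3
Average = 274 / 3 = 91.3 C


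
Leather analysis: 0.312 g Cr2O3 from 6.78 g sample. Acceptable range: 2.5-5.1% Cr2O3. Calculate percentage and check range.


Cr2O3% = 0.312 / 6.78 x 100 = 4.60%
Acceptable range: 2.5 to 5.1%
Within range: Yes


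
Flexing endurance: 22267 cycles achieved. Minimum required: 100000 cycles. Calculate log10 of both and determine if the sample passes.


log10(22267) = 4.35
log10(100000) = 5.00
Passes: No


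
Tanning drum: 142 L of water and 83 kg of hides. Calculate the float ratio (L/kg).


Float ratio = water / hide weight
Ratio = 142 / 83 = 1.7


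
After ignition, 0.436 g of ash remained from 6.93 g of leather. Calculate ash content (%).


6.29%

Ash% = 0.436 / 6.93 x 100
Ash% = 6.29%


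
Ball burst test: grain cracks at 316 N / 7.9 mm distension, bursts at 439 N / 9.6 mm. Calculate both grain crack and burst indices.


Crack index = 316 / 7.9 = 40.0 N/mm
Burst index = 439 / 9.6 = 45.7 N/mm


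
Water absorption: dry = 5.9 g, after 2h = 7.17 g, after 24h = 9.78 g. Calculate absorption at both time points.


2h absorption = 21.5%
24h absorption = 65.8%


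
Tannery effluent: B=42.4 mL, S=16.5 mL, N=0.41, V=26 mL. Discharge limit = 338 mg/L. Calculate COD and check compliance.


COD = 3267.4 mg/L
Compliant: No


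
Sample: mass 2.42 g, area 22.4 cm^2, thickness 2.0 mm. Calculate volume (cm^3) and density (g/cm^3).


Thickness in cm = 2.0 / 10 = 0.20 cm
Volume = 22.4 x 0.20 = 4.480 cm^3
Density = 2.42 / 4.480 = 0.540 g/cm^3


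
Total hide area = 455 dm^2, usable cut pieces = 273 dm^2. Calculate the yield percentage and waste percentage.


Yield = 60.0%
Waste = 40.0%

Yield = 273 / 455 x 100 = 60.0%
Waste = 455 - 273 = 182 dm^2
Waste% = 100 - 60.0 = 40.0%
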